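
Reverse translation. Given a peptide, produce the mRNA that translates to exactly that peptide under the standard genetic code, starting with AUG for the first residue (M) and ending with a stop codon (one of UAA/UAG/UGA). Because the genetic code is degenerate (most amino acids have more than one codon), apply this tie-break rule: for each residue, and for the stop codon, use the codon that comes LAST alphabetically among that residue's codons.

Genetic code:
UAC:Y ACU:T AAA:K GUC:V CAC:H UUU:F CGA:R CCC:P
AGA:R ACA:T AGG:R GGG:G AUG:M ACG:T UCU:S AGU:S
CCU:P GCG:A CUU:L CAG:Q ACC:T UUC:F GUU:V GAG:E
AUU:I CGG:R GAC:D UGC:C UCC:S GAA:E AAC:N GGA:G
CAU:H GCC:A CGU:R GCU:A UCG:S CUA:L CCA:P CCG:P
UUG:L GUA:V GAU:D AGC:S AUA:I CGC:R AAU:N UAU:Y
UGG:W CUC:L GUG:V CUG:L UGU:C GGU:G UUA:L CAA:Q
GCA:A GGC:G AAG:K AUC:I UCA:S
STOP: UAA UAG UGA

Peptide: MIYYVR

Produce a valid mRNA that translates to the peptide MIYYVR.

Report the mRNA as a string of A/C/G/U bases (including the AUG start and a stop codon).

residue 1: M -> AUG (start codon)
residue 2: I codons sorted = AUA,AUC,AUU -> pick last = AUU
residue 3: Y codons sorted = UAC,UAU -> pick last = UAU
residue 4: Y codons sorted = UAC,UAU -> pick last = UAU
residue 5: V codons sorted = GUA,GUC,GUG,GUU -> pick last = GUU
residue 6: R codons sorted = AGA,AGG,CGA,CGC,CGG,CGU -> pick last = CGU
terminator: stop codons sorted = UAA,UAG,UGA -> pick last = UGA

Answer: mRNA: AUGAUUUAUUAUGUUCGUUGA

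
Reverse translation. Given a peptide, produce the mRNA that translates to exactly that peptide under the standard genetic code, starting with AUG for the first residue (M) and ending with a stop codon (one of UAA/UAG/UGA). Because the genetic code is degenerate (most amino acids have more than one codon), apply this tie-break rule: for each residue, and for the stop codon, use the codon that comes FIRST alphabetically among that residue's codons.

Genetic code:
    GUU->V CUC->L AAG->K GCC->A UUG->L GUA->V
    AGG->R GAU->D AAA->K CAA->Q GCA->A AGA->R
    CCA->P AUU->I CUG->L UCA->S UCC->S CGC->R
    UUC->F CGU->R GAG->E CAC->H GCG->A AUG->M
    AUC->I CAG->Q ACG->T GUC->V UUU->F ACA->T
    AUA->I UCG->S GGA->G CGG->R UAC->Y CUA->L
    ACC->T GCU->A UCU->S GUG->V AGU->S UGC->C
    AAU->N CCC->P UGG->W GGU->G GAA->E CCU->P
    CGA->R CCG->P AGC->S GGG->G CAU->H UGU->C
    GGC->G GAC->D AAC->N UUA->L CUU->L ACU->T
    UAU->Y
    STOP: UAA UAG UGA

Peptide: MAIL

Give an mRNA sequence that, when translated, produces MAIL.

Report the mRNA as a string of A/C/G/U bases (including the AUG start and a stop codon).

residue 1: M -> AUG (start codon)
residue 2: A codons sorted = GCA,GCC,GCG,GCU -> pick first = GCA
residue 3: I codons sorted = AUA,AUC,AUU -> pick first = AUA
residue 4: L codons sorted = CUA,CUC,CUG,CUU,UUA,UUG -> pick first = CUA
terminator: stop codons sorted = UAA,UAG,UGA -> pick first = UAA

Answer: mRNA: AUGGCAAUACUAUAA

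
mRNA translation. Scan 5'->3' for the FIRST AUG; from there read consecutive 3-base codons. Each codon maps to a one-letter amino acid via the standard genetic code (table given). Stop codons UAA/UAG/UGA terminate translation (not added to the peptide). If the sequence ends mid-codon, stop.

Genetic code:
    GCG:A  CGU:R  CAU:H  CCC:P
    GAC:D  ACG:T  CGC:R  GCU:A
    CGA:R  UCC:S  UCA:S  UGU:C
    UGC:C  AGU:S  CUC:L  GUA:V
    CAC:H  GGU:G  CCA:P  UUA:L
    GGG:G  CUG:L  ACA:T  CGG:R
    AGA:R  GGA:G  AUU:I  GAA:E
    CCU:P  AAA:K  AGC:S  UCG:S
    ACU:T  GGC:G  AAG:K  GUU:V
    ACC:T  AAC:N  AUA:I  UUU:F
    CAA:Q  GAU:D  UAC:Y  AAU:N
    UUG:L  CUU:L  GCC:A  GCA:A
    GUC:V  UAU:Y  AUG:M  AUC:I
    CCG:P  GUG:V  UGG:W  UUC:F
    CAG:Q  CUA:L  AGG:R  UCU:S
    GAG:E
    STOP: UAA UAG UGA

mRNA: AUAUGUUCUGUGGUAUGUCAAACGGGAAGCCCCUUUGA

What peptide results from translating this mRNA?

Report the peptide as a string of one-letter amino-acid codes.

Answer: MFCGMSNGKPL

Derivation:
start AUG at pos 2
pos 2: AUG -> M; peptide=M
pos 5: UUC -> F; peptide=MF
pos 8: UGU -> C; peptide=MFC
pos 11: GGU -> G; peptide=MFCG
pos 14: AUG -> M; peptide=MFCGM
pos 17: UCA -> S; peptide=MFCGMS
pos 20: AAC -> N; peptide=MFCGMSN
pos 23: GGG -> G; peptide=MFCGMSNG
pos 26: AAG -> K; peptide=MFCGMSNGK
pos 29: CCC -> P; peptide=MFCGMSNGKP
pos 32: CUU -> L; peptide=MFCGMSNGKPL
pos 35: UGA -> STOP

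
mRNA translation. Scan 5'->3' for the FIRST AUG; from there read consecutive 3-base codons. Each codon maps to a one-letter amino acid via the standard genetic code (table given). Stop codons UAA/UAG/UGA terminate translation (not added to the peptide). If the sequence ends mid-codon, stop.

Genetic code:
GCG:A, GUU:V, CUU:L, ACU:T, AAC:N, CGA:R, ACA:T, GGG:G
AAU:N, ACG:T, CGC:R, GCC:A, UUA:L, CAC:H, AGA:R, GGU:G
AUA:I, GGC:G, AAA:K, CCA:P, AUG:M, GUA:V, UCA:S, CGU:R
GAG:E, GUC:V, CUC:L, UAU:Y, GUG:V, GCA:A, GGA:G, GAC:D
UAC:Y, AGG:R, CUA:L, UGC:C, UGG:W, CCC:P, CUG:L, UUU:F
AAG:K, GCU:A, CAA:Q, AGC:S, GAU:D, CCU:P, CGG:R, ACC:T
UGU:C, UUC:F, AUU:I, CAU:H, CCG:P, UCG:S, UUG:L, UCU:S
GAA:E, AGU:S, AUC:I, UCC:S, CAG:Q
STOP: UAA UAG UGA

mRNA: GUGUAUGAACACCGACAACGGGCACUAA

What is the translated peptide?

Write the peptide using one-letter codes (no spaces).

start AUG at pos 4
pos 4: AUG -> M; peptide=M
pos 7: AAC -> N; peptide=MN
pos 10: ACC -> T; peptide=MNT
pos 13: GAC -> D; peptide=MNTD
pos 16: AAC -> N; peptide=MNTDN
pos 19: GGG -> G; peptide=MNTDNG
pos 22: CAC -> H; peptide=MNTDNGH
pos 25: UAA -> STOP

Answer: MNTDNGH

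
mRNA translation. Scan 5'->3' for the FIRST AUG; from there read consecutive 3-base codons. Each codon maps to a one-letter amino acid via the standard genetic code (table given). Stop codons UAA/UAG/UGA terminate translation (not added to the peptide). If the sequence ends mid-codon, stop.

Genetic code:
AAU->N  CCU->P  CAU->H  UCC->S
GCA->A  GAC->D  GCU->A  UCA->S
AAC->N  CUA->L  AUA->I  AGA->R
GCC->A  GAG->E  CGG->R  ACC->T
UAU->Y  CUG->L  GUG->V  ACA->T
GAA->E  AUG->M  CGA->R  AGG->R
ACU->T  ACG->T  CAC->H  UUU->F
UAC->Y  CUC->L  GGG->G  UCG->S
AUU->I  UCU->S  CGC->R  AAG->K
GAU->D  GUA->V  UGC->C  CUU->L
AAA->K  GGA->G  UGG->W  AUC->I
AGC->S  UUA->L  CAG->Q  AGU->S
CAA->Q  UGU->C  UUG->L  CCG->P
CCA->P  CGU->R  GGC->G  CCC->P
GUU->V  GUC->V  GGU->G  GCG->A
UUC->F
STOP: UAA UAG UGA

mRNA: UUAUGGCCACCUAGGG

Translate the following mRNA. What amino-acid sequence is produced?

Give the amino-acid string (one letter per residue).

Answer: MAT

Derivation:
start AUG at pos 2
pos 2: AUG -> M; peptide=M
pos 5: GCC -> A; peptide=MA
pos 8: ACC -> T; peptide=MAT
pos 11: UAG -> STOP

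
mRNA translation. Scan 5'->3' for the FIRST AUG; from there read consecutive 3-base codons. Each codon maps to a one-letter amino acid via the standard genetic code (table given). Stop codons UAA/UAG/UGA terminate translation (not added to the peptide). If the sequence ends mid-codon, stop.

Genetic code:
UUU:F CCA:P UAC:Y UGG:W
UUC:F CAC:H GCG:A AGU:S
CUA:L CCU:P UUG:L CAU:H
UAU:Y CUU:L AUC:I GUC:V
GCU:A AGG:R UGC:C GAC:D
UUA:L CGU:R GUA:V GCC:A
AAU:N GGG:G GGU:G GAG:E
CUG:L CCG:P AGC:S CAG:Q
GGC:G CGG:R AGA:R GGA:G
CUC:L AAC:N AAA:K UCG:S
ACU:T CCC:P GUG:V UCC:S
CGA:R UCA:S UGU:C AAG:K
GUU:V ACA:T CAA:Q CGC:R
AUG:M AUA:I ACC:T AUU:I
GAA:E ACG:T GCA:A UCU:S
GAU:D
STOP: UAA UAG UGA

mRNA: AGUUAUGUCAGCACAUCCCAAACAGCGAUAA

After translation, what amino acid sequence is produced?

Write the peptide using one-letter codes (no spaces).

start AUG at pos 4
pos 4: AUG -> M; peptide=M
pos 7: UCA -> S; peptide=MS
pos 10: GCA -> A; peptide=MSA
pos 13: CAU -> H; peptide=MSAH
pos 16: CCC -> P; peptide=MSAHP
pos 19: AAA -> K; peptide=MSAHPK
pos 22: CAG -> Q; peptide=MSAHPKQ
pos 25: CGA -> R; peptide=MSAHPKQR
pos 28: UAA -> STOP

Answer: MSAHPKQR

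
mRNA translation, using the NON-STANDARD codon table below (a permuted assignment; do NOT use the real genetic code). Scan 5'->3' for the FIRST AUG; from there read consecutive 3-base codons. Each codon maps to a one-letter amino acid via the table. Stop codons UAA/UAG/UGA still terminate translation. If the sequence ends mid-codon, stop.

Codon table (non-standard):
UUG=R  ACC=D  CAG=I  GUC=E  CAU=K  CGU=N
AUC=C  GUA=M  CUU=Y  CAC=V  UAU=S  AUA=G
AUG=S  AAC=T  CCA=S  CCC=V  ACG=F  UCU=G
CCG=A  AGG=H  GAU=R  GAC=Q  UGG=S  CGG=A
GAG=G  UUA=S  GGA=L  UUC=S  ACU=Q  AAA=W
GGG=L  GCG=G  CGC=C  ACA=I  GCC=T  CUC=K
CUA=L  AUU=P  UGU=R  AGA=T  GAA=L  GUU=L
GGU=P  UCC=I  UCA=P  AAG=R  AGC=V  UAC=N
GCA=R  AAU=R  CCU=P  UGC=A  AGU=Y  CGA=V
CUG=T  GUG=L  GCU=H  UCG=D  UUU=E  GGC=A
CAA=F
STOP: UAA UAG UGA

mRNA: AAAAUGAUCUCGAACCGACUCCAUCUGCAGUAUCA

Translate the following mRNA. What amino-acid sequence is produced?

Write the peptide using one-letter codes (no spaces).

Answer: SCDTVKKTIS

Derivation:
start AUG at pos 3
pos 3: AUG -> S; peptide=S
pos 6: AUC -> C; peptide=SC
pos 9: UCG -> D; peptide=SCD
pos 12: AAC -> T; peptide=SCDT
pos 15: CGA -> V; peptide=SCDTV
pos 18: CUC -> K; peptide=SCDTVK
pos 21: CAU -> K; peptide=SCDTVKK
pos 24: CUG -> T; peptide=SCDTVKKT
pos 27: CAG -> I; peptide=SCDTVKKTI
pos 30: UAU -> S; peptide=SCDTVKKTIS
pos 33: only 2 nt remain (<3), stop (end of mRNA)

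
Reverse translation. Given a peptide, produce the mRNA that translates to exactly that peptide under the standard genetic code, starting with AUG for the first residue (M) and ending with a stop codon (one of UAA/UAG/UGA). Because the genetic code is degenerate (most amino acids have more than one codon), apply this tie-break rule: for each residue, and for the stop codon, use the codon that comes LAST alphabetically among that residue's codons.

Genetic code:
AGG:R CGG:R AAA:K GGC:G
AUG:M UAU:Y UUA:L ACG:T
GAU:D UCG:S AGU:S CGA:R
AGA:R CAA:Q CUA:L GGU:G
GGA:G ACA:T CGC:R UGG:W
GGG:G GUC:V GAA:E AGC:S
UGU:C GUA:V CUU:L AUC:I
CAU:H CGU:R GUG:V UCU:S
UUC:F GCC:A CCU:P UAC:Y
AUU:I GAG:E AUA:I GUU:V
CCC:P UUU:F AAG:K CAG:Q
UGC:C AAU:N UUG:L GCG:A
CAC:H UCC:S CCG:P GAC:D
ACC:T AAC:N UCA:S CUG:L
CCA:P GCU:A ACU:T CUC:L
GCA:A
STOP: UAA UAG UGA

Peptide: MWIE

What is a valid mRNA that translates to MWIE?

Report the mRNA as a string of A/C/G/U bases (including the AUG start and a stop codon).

Answer: mRNA: AUGUGGAUUGAGUGA

Derivation:
residue 1: M -> AUG (start codon)
residue 2: W -> UGG (only codon)
residue 3: I codons sorted = AUA,AUC,AUU -> pick last = AUU
residue 4: E codons sorted = GAA,GAG -> pick last = GAG
terminator: stop codons sorted = UAA,UAG,UGA -> pick last = UGA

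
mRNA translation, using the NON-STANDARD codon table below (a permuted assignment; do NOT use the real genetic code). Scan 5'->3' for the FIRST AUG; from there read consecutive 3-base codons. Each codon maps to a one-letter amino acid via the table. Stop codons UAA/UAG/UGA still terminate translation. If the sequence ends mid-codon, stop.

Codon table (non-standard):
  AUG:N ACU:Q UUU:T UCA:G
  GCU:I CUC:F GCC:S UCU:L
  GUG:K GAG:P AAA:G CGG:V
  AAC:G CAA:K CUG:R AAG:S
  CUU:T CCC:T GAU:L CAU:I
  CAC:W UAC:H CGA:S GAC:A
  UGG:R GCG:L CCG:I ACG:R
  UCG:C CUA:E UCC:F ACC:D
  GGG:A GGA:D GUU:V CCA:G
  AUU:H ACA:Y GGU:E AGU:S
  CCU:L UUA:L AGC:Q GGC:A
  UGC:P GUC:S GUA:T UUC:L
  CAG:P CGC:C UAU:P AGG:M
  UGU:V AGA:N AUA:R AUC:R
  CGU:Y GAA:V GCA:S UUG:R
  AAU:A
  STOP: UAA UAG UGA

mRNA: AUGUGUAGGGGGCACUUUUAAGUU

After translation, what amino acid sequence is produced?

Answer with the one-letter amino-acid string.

Answer: NVMAWT

Derivation:
start AUG at pos 0
pos 0: AUG -> N; peptide=N
pos 3: UGU -> V; peptide=NV
pos 6: AGG -> M; peptide=NVM
pos 9: GGG -> A; peptide=NVMA
pos 12: CAC -> W; peptide=NVMAW
pos 15: UUU -> T; peptide=NVMAWT
pos 18: UAA -> STOP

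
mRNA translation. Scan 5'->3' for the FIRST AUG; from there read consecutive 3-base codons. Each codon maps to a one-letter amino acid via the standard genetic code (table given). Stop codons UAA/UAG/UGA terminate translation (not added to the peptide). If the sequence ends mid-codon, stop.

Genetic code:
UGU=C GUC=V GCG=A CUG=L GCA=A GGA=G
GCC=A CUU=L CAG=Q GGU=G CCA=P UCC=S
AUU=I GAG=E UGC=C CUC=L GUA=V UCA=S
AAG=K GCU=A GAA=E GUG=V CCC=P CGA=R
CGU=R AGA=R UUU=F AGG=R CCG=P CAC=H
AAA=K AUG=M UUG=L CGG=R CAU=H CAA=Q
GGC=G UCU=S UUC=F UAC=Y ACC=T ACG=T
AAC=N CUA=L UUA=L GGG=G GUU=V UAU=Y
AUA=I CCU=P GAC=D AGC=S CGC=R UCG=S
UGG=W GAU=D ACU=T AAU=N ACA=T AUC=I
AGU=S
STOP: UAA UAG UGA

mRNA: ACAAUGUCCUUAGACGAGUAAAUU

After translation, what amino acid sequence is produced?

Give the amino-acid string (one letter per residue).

start AUG at pos 3
pos 3: AUG -> M; peptide=M
pos 6: UCC -> S; peptide=MS
pos 9: UUA -> L; peptide=MSL
pos 12: GAC -> D; peptide=MSLD
pos 15: GAG -> E; peptide=MSLDE
pos 18: UAA -> STOP

Answer: MSLDE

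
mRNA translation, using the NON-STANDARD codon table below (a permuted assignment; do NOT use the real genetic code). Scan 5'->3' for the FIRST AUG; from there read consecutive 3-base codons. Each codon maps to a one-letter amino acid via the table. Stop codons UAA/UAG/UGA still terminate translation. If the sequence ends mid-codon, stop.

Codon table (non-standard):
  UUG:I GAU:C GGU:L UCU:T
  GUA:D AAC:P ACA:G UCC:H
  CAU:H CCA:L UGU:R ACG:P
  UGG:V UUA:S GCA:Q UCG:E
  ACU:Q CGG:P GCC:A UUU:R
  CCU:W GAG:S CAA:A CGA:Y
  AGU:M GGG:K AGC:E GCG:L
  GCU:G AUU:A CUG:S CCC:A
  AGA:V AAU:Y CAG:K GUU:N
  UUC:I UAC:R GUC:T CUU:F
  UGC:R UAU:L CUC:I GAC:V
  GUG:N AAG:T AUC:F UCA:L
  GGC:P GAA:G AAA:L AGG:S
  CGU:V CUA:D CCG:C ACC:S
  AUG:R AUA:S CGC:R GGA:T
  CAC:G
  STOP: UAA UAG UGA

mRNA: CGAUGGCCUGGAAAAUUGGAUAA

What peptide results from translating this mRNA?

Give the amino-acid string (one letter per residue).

start AUG at pos 2
pos 2: AUG -> R; peptide=R
pos 5: GCC -> A; peptide=RA
pos 8: UGG -> V; peptide=RAV
pos 11: AAA -> L; peptide=RAVL
pos 14: AUU -> A; peptide=RAVLA
pos 17: GGA -> T; peptide=RAVLAT
pos 20: UAA -> STOP

Answer: RAVLAT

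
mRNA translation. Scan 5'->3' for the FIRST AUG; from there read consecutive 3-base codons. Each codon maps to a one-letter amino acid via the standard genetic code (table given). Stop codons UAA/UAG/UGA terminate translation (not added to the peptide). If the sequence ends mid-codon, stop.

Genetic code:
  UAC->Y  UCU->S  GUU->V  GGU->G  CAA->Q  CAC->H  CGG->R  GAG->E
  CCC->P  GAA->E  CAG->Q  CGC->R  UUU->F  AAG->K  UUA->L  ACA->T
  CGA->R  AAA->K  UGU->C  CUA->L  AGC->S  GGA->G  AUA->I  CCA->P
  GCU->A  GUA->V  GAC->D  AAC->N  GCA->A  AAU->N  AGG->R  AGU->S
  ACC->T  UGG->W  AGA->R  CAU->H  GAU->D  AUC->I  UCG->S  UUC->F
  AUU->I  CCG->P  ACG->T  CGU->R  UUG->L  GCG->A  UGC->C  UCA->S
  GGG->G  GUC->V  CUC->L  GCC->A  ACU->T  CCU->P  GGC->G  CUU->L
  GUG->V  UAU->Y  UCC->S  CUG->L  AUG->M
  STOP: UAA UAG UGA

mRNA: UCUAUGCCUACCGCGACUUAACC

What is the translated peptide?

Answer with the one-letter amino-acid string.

Answer: MPTAT

Derivation:
start AUG at pos 3
pos 3: AUG -> M; peptide=M
pos 6: CCU -> P; peptide=MP
pos 9: ACC -> T; peptide=MPT
pos 12: GCG -> A; peptide=MPTA
pos 15: ACU -> T; peptide=MPTAT
pos 18: UAA -> STOP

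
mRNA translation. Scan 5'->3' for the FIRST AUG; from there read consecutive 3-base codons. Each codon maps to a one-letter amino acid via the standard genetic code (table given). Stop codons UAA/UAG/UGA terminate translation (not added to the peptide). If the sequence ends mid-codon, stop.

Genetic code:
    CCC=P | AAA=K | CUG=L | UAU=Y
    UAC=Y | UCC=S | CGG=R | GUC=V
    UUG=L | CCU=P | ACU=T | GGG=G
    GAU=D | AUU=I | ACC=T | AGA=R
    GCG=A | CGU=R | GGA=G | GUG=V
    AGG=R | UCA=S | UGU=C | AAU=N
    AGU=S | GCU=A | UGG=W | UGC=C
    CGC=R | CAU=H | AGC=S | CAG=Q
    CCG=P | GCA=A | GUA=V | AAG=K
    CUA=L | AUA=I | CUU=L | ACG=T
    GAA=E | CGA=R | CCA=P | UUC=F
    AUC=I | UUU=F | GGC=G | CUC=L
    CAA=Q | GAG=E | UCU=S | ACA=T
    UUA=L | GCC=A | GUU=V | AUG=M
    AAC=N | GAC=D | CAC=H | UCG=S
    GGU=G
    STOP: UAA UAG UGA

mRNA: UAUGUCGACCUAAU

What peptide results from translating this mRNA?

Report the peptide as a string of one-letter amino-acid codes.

Answer: MST

Derivation:
start AUG at pos 1
pos 1: AUG -> M; peptide=M
pos 4: UCG -> S; peptide=MS
pos 7: ACC -> T; peptide=MST
pos 10: UAA -> STOP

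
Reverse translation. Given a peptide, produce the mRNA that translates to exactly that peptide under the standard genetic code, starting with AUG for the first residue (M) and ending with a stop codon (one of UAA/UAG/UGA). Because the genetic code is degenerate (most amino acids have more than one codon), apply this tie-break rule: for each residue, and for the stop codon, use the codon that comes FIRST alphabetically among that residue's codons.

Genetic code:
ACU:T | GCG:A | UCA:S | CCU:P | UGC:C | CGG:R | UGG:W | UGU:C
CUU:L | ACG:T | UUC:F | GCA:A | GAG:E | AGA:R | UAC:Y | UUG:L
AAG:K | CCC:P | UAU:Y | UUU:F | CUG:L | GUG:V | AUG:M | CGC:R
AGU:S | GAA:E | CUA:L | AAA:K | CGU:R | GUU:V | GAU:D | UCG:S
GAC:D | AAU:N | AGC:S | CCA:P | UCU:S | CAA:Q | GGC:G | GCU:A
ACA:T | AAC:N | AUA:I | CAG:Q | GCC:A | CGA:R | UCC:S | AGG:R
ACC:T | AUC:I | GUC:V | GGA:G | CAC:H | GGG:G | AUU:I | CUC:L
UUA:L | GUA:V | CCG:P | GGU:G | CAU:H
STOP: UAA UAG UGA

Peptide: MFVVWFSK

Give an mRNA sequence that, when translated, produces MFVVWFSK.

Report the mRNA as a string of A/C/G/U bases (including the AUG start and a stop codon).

residue 1: M -> AUG (start codon)
residue 2: F codons sorted = UUC,UUU -> pick first = UUC
residue 3: V codons sorted = GUA,GUC,GUG,GUU -> pick first = GUA
residue 4: V codons sorted = GUA,GUC,GUG,GUU -> pick first = GUA
residue 5: W -> UGG (only codon)
residue 6: F codons sorted = UUC,UUU -> pick first = UUC
residue 7: S codons sorted = AGC,AGU,UCA,UCC,UCG,UCU -> pick first = AGC
residue 8: K codons sorted = AAA,AAG -> pick first = AAA
terminator: stop codons sorted = UAA,UAG,UGA -> pick first = UAA

Answer: mRNA: AUGUUCGUAGUAUGGUUCAGCAAAUAA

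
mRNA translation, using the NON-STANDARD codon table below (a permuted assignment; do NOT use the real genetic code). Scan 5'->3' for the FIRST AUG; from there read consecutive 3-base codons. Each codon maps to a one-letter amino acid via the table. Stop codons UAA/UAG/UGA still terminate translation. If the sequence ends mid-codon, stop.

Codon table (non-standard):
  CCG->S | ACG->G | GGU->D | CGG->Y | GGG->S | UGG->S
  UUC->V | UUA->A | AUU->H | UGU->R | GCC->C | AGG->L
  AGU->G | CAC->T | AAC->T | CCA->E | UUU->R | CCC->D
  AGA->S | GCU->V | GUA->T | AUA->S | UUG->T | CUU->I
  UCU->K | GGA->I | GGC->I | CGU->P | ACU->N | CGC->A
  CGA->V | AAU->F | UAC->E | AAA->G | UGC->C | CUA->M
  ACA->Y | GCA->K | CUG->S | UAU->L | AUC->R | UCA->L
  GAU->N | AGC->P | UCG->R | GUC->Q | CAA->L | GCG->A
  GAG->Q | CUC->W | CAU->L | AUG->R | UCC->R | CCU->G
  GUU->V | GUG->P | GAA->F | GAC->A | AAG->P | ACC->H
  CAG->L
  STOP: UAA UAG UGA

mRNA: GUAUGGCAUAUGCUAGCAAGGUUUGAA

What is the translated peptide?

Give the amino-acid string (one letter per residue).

start AUG at pos 2
pos 2: AUG -> R; peptide=R
pos 5: GCA -> K; peptide=RK
pos 8: UAU -> L; peptide=RKL
pos 11: GCU -> V; peptide=RKLV
pos 14: AGC -> P; peptide=RKLVP
pos 17: AAG -> P; peptide=RKLVPP
pos 20: GUU -> V; peptide=RKLVPPV
pos 23: UGA -> STOP

Answer: RKLVPPV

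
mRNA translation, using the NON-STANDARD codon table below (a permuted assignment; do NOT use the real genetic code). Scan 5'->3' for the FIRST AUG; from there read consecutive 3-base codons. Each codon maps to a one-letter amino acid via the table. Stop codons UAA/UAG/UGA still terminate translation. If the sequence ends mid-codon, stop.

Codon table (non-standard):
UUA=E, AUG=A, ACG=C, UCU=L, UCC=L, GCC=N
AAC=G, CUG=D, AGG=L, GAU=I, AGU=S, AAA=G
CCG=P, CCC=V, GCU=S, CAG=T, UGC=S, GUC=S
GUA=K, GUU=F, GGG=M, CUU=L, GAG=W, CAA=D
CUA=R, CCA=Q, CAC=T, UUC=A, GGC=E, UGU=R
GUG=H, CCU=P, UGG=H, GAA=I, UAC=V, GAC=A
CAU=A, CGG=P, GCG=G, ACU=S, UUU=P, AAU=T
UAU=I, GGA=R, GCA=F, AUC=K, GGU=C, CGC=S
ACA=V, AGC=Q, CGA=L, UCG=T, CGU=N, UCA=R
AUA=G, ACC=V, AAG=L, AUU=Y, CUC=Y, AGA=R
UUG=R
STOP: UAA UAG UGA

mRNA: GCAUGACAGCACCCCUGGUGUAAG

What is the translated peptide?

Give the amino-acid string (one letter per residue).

Answer: AVFVDH

Derivation:
start AUG at pos 2
pos 2: AUG -> A; peptide=A
pos 5: ACA -> V; peptide=AV
pos 8: GCA -> F; peptide=AVF
pos 11: CCC -> V; peptide=AVFV
pos 14: CUG -> D; peptide=AVFVD
pos 17: GUG -> H; peptide=AVFVDH
pos 20: UAA -> STOP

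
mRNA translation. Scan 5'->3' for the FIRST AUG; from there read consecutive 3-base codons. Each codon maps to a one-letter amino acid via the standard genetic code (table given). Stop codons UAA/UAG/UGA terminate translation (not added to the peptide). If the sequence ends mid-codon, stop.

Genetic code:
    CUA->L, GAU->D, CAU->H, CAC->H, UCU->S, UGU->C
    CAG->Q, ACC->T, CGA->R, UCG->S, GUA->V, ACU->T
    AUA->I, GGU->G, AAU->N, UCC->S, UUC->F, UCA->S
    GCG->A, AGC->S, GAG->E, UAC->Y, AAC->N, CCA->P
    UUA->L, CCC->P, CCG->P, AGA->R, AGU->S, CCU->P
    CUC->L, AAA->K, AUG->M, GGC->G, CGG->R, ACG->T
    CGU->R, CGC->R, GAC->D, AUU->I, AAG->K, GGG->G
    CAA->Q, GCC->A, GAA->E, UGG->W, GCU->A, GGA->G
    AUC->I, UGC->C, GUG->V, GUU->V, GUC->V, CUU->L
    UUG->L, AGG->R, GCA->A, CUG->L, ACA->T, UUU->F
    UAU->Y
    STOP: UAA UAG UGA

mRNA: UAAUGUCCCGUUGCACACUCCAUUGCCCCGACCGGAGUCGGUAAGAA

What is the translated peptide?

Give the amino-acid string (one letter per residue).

Answer: MSRCTLHCPDRSR

Derivation:
start AUG at pos 2
pos 2: AUG -> M; peptide=M
pos 5: UCC -> S; peptide=MS
pos 8: CGU -> R; peptide=MSR
pos 11: UGC -> C; peptide=MSRC
pos 14: ACA -> T; peptide=MSRCT
pos 17: CUC -> L; peptide=MSRCTL
pos 20: CAU -> H; peptide=MSRCTLH
pos 23: UGC -> C; peptide=MSRCTLHC
pos 26: CCC -> P; peptide=MSRCTLHCP
pos 29: GAC -> D; peptide=MSRCTLHCPD
pos 32: CGG -> R; peptide=MSRCTLHCPDR
pos 35: AGU -> S; peptide=MSRCTLHCPDRS
pos 38: CGG -> R; peptide=MSRCTLHCPDRSR
pos 41: UAA -> STOP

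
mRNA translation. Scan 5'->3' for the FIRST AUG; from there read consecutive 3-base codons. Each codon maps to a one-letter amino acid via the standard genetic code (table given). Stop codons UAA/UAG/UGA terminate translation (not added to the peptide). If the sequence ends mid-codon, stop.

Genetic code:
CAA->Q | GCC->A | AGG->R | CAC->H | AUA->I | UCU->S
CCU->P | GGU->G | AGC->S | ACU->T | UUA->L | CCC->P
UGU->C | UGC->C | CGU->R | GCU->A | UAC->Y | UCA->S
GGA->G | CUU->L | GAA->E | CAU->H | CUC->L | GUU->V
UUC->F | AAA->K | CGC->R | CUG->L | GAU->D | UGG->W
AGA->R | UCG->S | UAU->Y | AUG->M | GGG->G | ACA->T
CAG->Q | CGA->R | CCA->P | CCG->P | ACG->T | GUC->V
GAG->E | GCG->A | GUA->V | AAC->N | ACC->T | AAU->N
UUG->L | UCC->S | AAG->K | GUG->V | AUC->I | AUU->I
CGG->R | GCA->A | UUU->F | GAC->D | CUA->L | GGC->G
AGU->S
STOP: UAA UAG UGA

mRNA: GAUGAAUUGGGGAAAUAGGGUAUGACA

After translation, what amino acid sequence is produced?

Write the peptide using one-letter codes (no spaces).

Answer: MNWGNRV

Derivation:
start AUG at pos 1
pos 1: AUG -> M; peptide=M
pos 4: AAU -> N; peptide=MN
pos 7: UGG -> W; peptide=MNW
pos 10: GGA -> G; peptide=MNWG
pos 13: AAU -> N; peptide=MNWGN
pos 16: AGG -> R; peptide=MNWGNR
pos 19: GUA -> V; peptide=MNWGNRV
pos 22: UGA -> STOP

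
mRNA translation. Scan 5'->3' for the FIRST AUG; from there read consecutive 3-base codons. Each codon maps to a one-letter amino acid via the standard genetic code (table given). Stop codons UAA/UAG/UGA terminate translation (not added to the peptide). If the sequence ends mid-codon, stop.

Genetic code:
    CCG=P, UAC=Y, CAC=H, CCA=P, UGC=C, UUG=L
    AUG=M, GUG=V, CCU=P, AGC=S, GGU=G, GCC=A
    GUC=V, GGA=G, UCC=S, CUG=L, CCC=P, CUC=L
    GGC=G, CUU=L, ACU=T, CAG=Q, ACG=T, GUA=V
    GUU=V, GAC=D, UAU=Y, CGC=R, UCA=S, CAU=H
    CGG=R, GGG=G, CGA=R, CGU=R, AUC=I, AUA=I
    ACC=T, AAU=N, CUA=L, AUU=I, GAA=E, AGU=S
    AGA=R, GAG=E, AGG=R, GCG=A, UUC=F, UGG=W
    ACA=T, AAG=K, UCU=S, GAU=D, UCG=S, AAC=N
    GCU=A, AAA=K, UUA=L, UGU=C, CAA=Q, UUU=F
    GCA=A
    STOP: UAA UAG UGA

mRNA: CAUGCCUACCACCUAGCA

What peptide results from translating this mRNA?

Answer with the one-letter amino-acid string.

Answer: MPTT

Derivation:
start AUG at pos 1
pos 1: AUG -> M; peptide=M
pos 4: CCU -> P; peptide=MP
pos 7: ACC -> T; peptide=MPT
pos 10: ACC -> T; peptide=MPTT
pos 13: UAG -> STOP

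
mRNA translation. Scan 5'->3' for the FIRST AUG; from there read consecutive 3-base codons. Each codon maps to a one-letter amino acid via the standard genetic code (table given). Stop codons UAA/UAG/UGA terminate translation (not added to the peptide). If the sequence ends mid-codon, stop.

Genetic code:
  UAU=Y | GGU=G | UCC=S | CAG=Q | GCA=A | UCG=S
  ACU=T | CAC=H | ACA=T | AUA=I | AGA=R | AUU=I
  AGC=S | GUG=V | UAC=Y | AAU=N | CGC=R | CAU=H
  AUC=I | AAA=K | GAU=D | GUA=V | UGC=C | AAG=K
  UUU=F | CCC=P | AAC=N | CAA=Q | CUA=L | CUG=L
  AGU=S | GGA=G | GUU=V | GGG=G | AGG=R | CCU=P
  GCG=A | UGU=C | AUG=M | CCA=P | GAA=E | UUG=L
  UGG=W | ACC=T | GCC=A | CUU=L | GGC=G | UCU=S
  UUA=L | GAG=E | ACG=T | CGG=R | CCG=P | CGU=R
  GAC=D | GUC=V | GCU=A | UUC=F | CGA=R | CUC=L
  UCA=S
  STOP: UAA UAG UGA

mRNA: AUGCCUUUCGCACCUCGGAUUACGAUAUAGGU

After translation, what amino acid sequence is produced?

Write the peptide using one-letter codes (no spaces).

Answer: MPFAPRITI

Derivation:
start AUG at pos 0
pos 0: AUG -> M; peptide=M
pos 3: CCU -> P; peptide=MP
pos 6: UUC -> F; peptide=MPF
pos 9: GCA -> A; peptide=MPFA
pos 12: CCU -> P; peptide=MPFAP
pos 15: CGG -> R; peptide=MPFAPR
pos 18: AUU -> I; peptide=MPFAPRI
pos 21: ACG -> T; peptide=MPFAPRIT
pos 24: AUA -> I; peptide=MPFAPRITI
pos 27: UAG -> STOP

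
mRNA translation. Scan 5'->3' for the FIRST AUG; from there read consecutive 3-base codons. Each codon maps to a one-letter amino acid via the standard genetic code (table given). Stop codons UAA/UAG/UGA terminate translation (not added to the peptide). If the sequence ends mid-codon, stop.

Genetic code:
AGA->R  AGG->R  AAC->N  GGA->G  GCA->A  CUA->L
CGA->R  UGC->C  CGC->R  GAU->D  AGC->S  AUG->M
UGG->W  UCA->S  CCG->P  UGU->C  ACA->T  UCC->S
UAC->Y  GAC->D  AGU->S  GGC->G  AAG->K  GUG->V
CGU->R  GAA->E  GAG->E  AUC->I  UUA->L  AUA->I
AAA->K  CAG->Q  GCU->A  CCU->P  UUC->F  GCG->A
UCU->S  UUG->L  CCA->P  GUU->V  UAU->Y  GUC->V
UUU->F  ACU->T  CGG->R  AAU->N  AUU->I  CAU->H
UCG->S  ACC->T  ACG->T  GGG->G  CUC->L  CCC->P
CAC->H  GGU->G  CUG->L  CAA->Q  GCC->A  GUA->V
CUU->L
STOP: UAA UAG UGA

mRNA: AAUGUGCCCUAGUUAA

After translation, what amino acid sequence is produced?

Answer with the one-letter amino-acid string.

Answer: MCPS

Derivation:
start AUG at pos 1
pos 1: AUG -> M; peptide=M
pos 4: UGC -> C; peptide=MC
pos 7: CCU -> P; peptide=MCP
pos 10: AGU -> S; peptide=MCPS
pos 13: UAA -> STOP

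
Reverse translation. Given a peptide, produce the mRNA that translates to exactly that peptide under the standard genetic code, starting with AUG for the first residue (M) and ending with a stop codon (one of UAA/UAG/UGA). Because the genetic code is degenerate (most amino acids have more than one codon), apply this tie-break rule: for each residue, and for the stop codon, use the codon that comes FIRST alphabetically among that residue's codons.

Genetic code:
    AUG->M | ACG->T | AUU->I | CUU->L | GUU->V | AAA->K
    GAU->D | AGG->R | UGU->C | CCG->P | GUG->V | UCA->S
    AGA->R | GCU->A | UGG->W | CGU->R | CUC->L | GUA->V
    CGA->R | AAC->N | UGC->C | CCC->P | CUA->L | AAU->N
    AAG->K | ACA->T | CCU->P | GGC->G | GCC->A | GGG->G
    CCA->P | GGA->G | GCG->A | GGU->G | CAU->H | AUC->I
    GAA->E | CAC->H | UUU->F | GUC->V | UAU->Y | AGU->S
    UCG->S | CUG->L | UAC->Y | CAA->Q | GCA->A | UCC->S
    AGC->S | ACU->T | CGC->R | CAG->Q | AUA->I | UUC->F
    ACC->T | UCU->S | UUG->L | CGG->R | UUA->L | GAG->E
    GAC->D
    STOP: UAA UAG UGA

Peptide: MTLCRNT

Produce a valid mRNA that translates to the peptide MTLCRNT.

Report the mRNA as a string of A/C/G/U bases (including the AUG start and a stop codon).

Answer: mRNA: AUGACACUAUGCAGAAACACAUAA

Derivation:
residue 1: M -> AUG (start codon)
residue 2: T codons sorted = ACA,ACC,ACG,ACU -> pick first = ACA
residue 3: L codons sorted = CUA,CUC,CUG,CUU,UUA,UUG -> pick first = CUA
residue 4: C codons sorted = UGC,UGU -> pick first = UGC
residue 5: R codons sorted = AGA,AGG,CGA,CGC,CGG,CGU -> pick first = AGA
residue 6: N codons sorted = AAC,AAU -> pick first = AAC
residue 7: T codons sorted = ACA,ACC,ACG,ACU -> pick first = ACA
terminator: stop codons sorted = UAA,UAG,UGA -> pick first = UAA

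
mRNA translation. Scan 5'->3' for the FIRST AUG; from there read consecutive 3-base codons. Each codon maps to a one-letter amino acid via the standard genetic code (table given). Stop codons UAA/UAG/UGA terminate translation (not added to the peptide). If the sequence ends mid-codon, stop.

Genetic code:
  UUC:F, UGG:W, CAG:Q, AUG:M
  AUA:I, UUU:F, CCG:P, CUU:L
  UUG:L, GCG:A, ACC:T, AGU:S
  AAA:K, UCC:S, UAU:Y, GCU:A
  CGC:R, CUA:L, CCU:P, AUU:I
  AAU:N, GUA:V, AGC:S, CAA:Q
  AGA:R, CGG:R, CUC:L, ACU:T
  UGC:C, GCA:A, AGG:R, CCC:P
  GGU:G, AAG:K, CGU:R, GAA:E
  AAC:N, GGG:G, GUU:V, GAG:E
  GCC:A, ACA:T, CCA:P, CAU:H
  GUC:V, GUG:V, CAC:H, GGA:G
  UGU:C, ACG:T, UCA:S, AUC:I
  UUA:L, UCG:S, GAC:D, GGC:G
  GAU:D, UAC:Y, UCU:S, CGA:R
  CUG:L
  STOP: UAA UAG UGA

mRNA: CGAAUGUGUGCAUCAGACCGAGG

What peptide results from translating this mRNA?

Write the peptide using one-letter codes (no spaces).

start AUG at pos 3
pos 3: AUG -> M; peptide=M
pos 6: UGU -> C; peptide=MC
pos 9: GCA -> A; peptide=MCA
pos 12: UCA -> S; peptide=MCAS
pos 15: GAC -> D; peptide=MCASD
pos 18: CGA -> R; peptide=MCASDR
pos 21: only 2 nt remain (<3), stop (end of mRNA)

Answer: MCASDR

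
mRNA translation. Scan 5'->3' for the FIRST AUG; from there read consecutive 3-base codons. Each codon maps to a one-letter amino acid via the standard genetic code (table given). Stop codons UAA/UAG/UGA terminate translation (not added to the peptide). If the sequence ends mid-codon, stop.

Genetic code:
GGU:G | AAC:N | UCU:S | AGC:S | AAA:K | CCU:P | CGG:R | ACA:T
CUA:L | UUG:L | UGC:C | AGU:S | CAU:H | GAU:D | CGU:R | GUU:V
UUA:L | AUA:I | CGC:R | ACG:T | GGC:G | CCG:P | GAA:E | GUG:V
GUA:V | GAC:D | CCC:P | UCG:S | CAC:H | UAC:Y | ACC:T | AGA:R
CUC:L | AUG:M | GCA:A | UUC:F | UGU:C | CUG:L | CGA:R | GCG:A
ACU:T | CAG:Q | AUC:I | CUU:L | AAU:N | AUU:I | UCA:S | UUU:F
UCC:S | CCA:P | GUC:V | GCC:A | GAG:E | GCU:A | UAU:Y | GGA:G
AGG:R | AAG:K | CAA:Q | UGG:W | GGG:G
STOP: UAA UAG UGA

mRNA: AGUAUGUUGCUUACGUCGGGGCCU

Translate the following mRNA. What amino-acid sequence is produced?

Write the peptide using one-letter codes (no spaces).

Answer: MLLTSGP

Derivation:
start AUG at pos 3
pos 3: AUG -> M; peptide=M
pos 6: UUG -> L; peptide=ML
pos 9: CUU -> L; peptide=MLL
pos 12: ACG -> T; peptide=MLLT
pos 15: UCG -> S; peptide=MLLTS
pos 18: GGG -> G; peptide=MLLTSG
pos 21: CCU -> P; peptide=MLLTSGP
pos 24: only 0 nt remain (<3), stop (end of mRNA)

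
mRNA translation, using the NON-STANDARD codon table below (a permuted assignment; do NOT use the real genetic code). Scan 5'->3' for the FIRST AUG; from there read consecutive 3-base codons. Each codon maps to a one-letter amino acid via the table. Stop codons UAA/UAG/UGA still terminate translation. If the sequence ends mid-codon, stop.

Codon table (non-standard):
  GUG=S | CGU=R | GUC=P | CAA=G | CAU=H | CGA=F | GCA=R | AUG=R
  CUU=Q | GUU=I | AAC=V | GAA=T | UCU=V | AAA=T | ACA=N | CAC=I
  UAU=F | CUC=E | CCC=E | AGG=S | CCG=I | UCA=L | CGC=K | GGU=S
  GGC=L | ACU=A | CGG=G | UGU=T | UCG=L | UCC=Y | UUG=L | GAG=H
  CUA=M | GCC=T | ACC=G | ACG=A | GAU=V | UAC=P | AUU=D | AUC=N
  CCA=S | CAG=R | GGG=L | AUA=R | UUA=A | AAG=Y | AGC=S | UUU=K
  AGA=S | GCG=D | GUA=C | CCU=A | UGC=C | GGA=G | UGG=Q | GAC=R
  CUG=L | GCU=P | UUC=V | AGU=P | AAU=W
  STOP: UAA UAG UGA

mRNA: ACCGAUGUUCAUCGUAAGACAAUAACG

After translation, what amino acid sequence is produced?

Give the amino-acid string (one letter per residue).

start AUG at pos 4
pos 4: AUG -> R; peptide=R
pos 7: UUC -> V; peptide=RV
pos 10: AUC -> N; peptide=RVN
pos 13: GUA -> C; peptide=RVNC
pos 16: AGA -> S; peptide=RVNCS
pos 19: CAA -> G; peptide=RVNCSG
pos 22: UAA -> STOP

Answer: RVNCSG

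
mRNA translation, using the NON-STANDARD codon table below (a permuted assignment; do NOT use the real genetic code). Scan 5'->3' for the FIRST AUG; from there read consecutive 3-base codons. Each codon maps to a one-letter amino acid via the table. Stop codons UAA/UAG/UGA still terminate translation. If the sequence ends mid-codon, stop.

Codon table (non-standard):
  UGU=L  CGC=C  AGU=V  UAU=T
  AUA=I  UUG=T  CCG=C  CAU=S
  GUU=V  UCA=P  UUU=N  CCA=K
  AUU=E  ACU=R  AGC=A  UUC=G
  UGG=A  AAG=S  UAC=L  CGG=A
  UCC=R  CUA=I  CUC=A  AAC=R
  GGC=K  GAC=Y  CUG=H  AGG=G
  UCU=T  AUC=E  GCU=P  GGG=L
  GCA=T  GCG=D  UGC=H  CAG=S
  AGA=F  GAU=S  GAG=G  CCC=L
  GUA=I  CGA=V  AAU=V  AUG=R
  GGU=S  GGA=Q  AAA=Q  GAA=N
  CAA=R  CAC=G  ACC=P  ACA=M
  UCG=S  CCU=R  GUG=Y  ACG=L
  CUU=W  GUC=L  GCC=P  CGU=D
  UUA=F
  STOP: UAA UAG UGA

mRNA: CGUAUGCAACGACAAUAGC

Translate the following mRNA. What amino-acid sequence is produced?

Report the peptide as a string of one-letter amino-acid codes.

Answer: RRVR

Derivation:
start AUG at pos 3
pos 3: AUG -> R; peptide=R
pos 6: CAA -> R; peptide=RR
pos 9: CGA -> V; peptide=RRV
pos 12: CAA -> R; peptide=RRVR
pos 15: UAG -> STOP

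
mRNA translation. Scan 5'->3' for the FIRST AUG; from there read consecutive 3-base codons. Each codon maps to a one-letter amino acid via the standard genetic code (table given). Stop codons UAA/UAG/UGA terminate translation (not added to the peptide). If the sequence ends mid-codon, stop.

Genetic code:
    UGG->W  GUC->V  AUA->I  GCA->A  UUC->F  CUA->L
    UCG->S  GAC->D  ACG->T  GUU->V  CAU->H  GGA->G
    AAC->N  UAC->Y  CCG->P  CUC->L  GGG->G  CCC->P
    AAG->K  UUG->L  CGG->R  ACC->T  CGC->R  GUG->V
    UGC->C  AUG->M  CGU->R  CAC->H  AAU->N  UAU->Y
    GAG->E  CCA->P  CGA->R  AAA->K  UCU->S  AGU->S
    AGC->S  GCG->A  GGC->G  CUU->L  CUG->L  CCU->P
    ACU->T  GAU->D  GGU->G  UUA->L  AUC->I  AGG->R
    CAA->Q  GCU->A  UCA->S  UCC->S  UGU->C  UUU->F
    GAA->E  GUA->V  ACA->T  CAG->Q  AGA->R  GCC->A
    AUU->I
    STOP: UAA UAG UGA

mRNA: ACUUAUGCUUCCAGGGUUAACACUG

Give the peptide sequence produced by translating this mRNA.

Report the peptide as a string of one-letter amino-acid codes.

start AUG at pos 4
pos 4: AUG -> M; peptide=M
pos 7: CUU -> L; peptide=ML
pos 10: CCA -> P; peptide=MLP
pos 13: GGG -> G; peptide=MLPG
pos 16: UUA -> L; peptide=MLPGL
pos 19: ACA -> T; peptide=MLPGLT
pos 22: CUG -> L; peptide=MLPGLTL
pos 25: only 0 nt remain (<3), stop (end of mRNA)

Answer: MLPGLTL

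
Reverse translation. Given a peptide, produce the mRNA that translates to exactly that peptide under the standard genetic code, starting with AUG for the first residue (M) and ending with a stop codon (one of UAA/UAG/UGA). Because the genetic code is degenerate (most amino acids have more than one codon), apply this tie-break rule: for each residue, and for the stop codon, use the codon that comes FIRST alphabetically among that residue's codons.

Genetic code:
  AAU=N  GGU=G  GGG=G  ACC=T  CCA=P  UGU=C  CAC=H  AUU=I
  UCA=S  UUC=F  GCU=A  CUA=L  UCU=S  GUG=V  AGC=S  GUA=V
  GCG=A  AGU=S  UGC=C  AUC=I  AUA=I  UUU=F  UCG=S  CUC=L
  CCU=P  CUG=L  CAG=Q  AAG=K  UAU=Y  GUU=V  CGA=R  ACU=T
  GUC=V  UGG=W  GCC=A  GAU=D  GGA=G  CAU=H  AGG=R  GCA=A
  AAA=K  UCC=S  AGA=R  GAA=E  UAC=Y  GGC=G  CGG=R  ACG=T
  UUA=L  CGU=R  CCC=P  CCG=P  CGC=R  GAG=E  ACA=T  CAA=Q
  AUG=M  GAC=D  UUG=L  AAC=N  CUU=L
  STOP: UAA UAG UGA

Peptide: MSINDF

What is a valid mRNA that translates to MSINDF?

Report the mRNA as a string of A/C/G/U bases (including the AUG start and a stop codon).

residue 1: M -> AUG (start codon)
residue 2: S codons sorted = AGC,AGU,UCA,UCC,UCG,UCU -> pick first = AGC
residue 3: I codons sorted = AUA,AUC,AUU -> pick first = AUA
residue 4: N codons sorted = AAC,AAU -> pick first = AAC
residue 5: D codons sorted = GAC,GAU -> pick first = GAC
residue 6: F codons sorted = UUC,UUU -> pick first = UUC
terminator: stop codons sorted = UAA,UAG,UGA -> pick first = UAA

Answer: mRNA: AUGAGCAUAAACGACUUCUAA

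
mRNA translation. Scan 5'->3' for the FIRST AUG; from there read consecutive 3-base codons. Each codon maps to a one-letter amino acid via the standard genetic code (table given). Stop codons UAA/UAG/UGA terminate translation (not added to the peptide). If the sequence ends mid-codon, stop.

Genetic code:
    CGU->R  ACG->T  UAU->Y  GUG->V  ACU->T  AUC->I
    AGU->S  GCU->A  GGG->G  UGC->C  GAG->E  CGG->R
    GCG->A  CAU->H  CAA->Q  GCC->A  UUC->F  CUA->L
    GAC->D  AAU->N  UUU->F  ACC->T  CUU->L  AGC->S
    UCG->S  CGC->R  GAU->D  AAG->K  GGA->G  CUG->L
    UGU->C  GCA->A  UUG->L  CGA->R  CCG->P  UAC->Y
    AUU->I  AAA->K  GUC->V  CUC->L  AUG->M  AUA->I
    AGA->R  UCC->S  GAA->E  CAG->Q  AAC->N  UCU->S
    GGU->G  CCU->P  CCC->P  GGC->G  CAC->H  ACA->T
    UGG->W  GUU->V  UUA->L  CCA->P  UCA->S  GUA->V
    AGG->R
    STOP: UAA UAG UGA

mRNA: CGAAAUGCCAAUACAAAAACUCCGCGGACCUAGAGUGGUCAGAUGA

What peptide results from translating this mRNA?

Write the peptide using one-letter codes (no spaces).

Answer: MPIQKLRGPRVVR

Derivation:
start AUG at pos 4
pos 4: AUG -> M; peptide=M
pos 7: CCA -> P; peptide=MP
pos 10: AUA -> I; peptide=MPI
pos 13: CAA -> Q; peptide=MPIQ
pos 16: AAA -> K; peptide=MPIQK
pos 19: CUC -> L; peptide=MPIQKL
pos 22: CGC -> R; peptide=MPIQKLR
pos 25: GGA -> G; peptide=MPIQKLRG
pos 28: CCU -> P; peptide=MPIQKLRGP
pos 31: AGA -> R; peptide=MPIQKLRGPR
pos 34: GUG -> V; peptide=MPIQKLRGPRV
pos 37: GUC -> V; peptide=MPIQKLRGPRVV
pos 40: AGA -> R; peptide=MPIQKLRGPRVVR
pos 43: UGA -> STOP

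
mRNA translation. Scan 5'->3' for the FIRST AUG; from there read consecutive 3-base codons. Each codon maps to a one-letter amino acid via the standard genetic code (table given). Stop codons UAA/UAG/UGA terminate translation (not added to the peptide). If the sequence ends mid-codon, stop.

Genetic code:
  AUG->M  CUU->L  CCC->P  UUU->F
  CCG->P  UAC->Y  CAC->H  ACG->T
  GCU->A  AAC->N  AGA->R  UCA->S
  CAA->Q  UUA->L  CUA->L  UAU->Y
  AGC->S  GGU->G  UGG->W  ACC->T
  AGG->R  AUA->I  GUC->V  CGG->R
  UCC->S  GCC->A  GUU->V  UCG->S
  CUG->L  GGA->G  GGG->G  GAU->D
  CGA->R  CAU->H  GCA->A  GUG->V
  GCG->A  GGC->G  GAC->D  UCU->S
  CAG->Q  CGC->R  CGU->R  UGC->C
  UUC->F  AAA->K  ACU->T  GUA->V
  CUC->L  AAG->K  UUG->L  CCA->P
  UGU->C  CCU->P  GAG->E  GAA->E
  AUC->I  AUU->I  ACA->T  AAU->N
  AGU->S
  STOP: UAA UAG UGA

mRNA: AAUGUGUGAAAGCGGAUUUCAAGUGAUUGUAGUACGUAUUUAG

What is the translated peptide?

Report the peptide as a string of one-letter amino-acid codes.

start AUG at pos 1
pos 1: AUG -> M; peptide=M
pos 4: UGU -> C; peptide=MC
pos 7: GAA -> E; peptide=MCE
pos 10: AGC -> S; peptide=MCES
pos 13: GGA -> G; peptide=MCESG
pos 16: UUU -> F; peptide=MCESGF
pos 19: CAA -> Q; peptide=MCESGFQ
pos 22: GUG -> V; peptide=MCESGFQV
pos 25: AUU -> I; peptide=MCESGFQVI
pos 28: GUA -> V; peptide=MCESGFQVIV
pos 31: GUA -> V; peptide=MCESGFQVIVV
pos 34: CGU -> R; peptide=MCESGFQVIVVR
pos 37: AUU -> I; peptide=MCESGFQVIVVRI
pos 40: UAG -> STOP

Answer: MCESGFQVIVVRI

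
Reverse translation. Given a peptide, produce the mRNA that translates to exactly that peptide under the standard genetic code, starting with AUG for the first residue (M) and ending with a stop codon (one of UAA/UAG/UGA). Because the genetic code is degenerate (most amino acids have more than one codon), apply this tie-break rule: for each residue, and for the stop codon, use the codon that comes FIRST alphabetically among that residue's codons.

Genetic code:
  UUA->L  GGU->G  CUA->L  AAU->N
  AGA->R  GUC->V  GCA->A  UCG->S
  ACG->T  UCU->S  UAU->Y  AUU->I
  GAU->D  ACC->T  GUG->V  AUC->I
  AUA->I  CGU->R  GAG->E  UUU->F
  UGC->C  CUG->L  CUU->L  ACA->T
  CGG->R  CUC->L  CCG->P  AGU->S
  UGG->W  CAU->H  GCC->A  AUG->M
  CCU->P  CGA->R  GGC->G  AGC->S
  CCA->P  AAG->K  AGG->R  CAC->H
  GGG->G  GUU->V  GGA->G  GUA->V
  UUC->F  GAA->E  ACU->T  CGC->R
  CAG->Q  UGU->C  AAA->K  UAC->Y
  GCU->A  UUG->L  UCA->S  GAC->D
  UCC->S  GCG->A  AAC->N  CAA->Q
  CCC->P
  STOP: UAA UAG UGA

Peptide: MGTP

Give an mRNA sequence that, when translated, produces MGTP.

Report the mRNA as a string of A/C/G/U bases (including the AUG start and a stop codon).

Answer: mRNA: AUGGGAACACCAUAA

Derivation:
residue 1: M -> AUG (start codon)
residue 2: G codons sorted = GGA,GGC,GGG,GGU -> pick first = GGA
residue 3: T codons sorted = ACA,ACC,ACG,ACU -> pick first = ACA
residue 4: P codons sorted = CCA,CCC,CCG,CCU -> pick first = CCA
terminator: stop codons sorted = UAA,UAG,UGA -> pick first = UAA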